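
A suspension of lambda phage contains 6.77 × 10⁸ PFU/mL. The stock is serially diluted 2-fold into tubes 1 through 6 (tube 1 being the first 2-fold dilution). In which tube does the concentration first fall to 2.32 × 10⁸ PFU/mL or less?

tube 2

Tube n has concentration 6.77 × 10⁸ PFU/mL / 2ⁿ.
Need 2ⁿ ≥ 6.77 × 10⁸ PFU/mL / 2.32 × 10⁸ PFU/mL = 2.92, so n ≥ 1.55.
First such tube: n = 2.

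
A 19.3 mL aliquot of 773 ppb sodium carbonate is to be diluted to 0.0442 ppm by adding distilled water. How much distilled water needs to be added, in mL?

0.0442 ppm = 44.2 ppb.
V₂ = C₁V₁/C₂ = 773 × 19.3 / 44.2 = 338 mL.
Diluent to add = V₂ − V₁ = 338 − 19.3 = 318 mL.

318 mL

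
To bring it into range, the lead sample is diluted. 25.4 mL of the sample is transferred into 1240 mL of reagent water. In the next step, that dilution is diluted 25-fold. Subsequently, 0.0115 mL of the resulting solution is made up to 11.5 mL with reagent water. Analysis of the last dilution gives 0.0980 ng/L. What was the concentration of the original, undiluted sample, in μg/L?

122 μg/L

Overall dilution factor = 49.82 × 25 × 1000 = 1.25 × 10⁶.
Original = 0.0980 ng/L × 1.25 × 10⁶ = 1.22 × 10⁵ ng/L = 122 μg/L.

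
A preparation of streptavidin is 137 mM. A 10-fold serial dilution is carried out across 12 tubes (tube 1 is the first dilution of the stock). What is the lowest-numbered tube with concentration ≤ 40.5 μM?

Tube n has concentration 137 mM / 10ⁿ.
Need 10ⁿ ≥ 137 mM / 40.5 μM = 3383, so n ≥ 3.53.
First such tube: n = 4.

tube 4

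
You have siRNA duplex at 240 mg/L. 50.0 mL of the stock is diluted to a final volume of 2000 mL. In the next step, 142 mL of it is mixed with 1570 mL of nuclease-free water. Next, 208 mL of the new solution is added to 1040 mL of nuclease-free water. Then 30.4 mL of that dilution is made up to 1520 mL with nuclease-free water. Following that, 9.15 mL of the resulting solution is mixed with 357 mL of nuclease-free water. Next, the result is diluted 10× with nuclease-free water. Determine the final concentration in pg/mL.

4.15 pg/mL

Overall dilution factor = 40 × 12.06 × 6 × 50 × 40.02 × 10 = 5.79 × 10⁷.
240 mg/L / 5.79 × 10⁷ = 4.15 × 10⁻⁶ mg/L = 4.15 pg/mL.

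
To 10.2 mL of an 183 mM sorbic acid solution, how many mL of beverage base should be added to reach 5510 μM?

5510 μM = 5.51 mM.
V₂ = C₁V₁/C₂ = 183 × 10.2 / 5.51 = 339 mL.
Diluent to add = V₂ − V₁ = 339 − 10.2 = 329 mL.

329 mL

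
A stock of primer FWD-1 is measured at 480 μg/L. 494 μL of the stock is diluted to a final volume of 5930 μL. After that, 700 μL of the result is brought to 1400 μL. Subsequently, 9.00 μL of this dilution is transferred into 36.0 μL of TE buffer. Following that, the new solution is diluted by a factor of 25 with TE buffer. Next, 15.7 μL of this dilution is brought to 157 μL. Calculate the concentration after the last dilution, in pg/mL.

16.0 pg/mL

Overall dilution factor = 12.00 × 2 × 5 × 25 × 10 = 3.00 × 10⁴.
480 μg/L / 3.00 × 10⁴ = 0.0160 μg/L = 16.0 pg/mL.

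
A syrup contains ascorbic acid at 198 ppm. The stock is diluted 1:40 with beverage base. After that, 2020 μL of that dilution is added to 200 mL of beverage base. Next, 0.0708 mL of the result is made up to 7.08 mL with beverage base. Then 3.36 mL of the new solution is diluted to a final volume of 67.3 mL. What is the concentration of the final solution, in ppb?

Overall dilution factor = 40 × 100.0 × 100 × 20.03 = 8.01 × 10⁶.
198 ppm / 8.01 × 10⁶ = 2.47 × 10⁻⁵ ppm = 0.0247 ppb.

0.0247 ppb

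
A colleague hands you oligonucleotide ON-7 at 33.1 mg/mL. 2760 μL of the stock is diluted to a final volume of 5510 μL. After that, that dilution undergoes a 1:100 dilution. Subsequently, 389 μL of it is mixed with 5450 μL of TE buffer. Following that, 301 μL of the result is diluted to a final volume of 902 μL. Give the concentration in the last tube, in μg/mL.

3.69 μg/mL

Overall dilution factor = 1.996 × 100 × 15.01 × 2.997 = 8980.
33.1 mg/mL / 8980 = 3.69 × 10⁻³ mg/mL = 3.69 μg/mL.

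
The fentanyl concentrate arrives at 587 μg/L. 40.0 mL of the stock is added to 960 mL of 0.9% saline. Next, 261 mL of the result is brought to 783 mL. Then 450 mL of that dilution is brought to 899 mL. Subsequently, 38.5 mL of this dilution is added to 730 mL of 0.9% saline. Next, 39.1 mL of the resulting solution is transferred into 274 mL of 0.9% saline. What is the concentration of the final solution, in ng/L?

24.5 ng/L

Overall dilution factor = 25 × 3 × 1.998 × 19.96 × 8.008 = 2.39 × 10⁴.
587 μg/L / 2.39 × 10⁴ = 0.0245 μg/L = 24.5 ng/L.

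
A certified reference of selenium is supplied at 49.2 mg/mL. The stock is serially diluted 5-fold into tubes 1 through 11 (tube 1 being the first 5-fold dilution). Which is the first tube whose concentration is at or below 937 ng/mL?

Tube n has concentration 49.2 mg/mL / 5ⁿ.
Need 5ⁿ ≥ 49.2 mg/mL / 937 ng/mL = 5.25 × 10⁴, so n ≥ 6.75.
First such tube: n = 7.

tube 7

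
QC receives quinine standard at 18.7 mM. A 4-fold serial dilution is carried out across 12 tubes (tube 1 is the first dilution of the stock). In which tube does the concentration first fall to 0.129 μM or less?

Tube n has concentration 18.7 mM / 4ⁿ.
Need 4ⁿ ≥ 18.7 mM / 0.129 μM = 1.45 × 10⁵, so n ≥ 8.57.
First such tube: n = 9.

tube 9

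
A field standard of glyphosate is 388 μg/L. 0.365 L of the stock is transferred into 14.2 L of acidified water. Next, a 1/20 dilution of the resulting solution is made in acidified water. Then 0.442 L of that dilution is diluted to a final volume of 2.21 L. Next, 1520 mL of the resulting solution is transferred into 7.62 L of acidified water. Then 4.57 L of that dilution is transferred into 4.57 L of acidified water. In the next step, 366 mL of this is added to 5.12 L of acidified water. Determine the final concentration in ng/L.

Overall dilution factor = 39.90 × 20 × 5 × 6.013 × 2 × 14.99 = 7.19 × 10⁵.
388 μg/L / 7.19 × 10⁵ = 5.39 × 10⁻⁴ μg/L = 0.539 ng/L.

0.539 ng/L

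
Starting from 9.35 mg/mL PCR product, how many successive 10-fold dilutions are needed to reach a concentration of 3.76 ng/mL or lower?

7

Need 10ⁿ ≥ 2.49 × 10⁶, so n ≥ log(2.49 × 10⁶)/log(10) = 6.40.
Minimum whole steps: n = 7.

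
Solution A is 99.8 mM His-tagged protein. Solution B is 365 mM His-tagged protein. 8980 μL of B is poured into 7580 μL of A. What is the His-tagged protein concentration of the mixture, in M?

C_mix = (C_A·V_A + C_B·V_B)/(V_A + V_B) = (99.8×7580 + 365×8980) / 16560 = 244 mM = 0.244 M.

0.244 M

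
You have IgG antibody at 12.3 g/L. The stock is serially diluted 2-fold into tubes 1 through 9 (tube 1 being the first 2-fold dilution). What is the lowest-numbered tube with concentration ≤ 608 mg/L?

Tube n has concentration 12.3 g/L / 2ⁿ.
Need 2ⁿ ≥ 12.3 g/L / 608 mg/L = 20.2, so n ≥ 4.34.
First such tube: n = 5.

tube 5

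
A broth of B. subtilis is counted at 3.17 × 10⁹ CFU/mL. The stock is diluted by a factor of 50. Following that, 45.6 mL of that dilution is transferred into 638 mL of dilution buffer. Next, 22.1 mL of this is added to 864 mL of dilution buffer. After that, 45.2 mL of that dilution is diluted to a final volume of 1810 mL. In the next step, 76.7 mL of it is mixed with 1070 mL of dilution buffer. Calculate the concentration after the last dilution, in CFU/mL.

Overall dilution factor = 50 × 14.99 × 40.10 × 40.04 × 14.95 = 1.80 × 10⁷.
3.17 × 10⁹ CFU/mL / 1.80 × 10⁷ = 176 CFU/mL.

176 CFU/mL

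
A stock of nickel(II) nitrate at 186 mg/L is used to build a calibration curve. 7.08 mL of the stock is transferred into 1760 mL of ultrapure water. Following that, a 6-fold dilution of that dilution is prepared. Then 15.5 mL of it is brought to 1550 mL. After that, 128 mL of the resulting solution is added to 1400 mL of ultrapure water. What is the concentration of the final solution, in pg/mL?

Overall dilution factor = 249.6 × 6 × 100 × 11.94 = 1.79 × 10⁶.
186 mg/L / 1.79 × 10⁶ = 1.04 × 10⁻⁴ mg/L = 104 pg/mL.

104 pg/mL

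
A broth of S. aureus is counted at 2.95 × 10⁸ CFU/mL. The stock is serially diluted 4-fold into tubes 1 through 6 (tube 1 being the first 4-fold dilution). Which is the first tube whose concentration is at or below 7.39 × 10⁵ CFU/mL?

tube 5

Tube n has concentration 2.95 × 10⁸ CFU/mL / 4ⁿ.
Need 4ⁿ ≥ 2.95 × 10⁸ CFU/mL / 7.39 × 10⁵ CFU/mL = 399, so n ≥ 4.32.
First such tube: n = 5.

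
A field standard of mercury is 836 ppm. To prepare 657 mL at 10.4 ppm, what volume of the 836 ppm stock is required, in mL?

V₁ = C₂V₂/C₁ = 10.4 × 657 / 836 = 8.17 mL.

8.17 mL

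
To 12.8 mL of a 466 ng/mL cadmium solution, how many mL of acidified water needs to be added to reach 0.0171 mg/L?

0.0171 mg/L = 17.1 ng/mL.
V₂ = C₁V₁/C₂ = 466 × 12.8 / 17.1 = 349 mL.
Diluent to add = V₂ − V₁ = 349 − 12.8 = 336 mL.

336 mL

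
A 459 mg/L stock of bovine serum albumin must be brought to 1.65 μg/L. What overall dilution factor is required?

2.78 × 10⁵

Factor = C₀/C_target = 459 mg/L / 1.65 μg/L = 2.78 × 10⁵.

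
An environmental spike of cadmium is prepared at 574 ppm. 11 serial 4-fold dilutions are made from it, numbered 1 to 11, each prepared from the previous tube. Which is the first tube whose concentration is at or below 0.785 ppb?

tube 10

Tube n has concentration 574 ppm / 4ⁿ.
Need 4ⁿ ≥ 574 ppm / 0.785 ppb = 7.31 × 10⁵, so n ≥ 9.74.
First such tube: n = 10.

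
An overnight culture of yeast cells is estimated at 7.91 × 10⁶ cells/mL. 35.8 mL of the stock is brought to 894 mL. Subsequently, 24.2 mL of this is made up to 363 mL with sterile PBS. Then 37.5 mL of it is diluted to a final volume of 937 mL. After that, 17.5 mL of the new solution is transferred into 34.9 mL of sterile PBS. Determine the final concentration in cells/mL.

Overall dilution factor = 24.97 × 15 × 24.99 × 2.994 = 2.80 × 10⁴.
7.91 × 10⁶ cells/mL / 2.80 × 10⁴ = 282 cells/mL.

282 cells/mL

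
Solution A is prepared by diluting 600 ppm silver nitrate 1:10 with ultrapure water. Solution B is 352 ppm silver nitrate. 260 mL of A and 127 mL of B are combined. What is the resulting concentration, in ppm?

C_A = 600 ppm / 10 = 60.0 ppm.
C_mix = (C_A·V_A + C_B·V_B)/(V_A + V_B) = (60.0×260 + 352×127) / 387.0 = 156 ppm.

156 ppm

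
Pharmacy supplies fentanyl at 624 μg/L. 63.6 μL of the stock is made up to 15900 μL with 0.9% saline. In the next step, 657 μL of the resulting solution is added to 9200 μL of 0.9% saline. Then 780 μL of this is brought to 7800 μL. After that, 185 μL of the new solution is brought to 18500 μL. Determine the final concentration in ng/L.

Overall dilution factor = 250 × 15.00 × 10 × 100 = 3.75 × 10⁶.
624 μg/L / 3.75 × 10⁶ = 1.66 × 10⁻⁴ μg/L = 0.166 ng/L.

0.166 ng/L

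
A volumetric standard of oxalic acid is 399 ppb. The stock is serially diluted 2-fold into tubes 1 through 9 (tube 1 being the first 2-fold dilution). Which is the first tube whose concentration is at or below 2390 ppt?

tube 8

Tube n has concentration 399 ppb / 2ⁿ.
Need 2ⁿ ≥ 399 ppb / 2390 ppt = 167, so n ≥ 7.38.
First such tube: n = 8.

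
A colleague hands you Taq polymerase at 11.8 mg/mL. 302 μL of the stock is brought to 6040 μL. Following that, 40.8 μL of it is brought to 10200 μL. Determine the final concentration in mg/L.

Overall dilution factor = 20 × 250 = 5000.
11.8 mg/mL / 5000 = 2.36 × 10⁻³ mg/mL = 2.36 mg/L.

2.36 mg/L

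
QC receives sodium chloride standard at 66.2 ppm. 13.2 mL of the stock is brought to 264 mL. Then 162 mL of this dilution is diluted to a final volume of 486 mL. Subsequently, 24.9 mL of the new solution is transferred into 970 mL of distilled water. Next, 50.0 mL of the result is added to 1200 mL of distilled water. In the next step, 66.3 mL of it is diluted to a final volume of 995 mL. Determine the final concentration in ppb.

Overall dilution factor = 20 × 3 × 39.96 × 25 × 15.01 = 8.99 × 10⁵.
66.2 ppm / 8.99 × 10⁵ = 7.36 × 10⁻⁵ ppm = 0.0736 ppb.

0.0736 ppb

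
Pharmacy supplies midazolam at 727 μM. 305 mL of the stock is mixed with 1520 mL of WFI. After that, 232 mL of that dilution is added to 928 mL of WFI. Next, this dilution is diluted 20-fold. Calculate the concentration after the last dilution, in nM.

Overall dilution factor = 5.984 × 5 × 20 = 598.
727 μM / 598 = 1.21 μM = 1210 nM.

1210 nM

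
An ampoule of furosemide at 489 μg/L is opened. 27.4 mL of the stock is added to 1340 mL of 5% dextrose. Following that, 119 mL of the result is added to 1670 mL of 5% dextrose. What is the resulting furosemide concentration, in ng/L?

Overall dilution factor = 49.91 × 15.03 = 750.
489 μg/L / 750 = 0.652 μg/L = 652 ng/L.

652 ng/L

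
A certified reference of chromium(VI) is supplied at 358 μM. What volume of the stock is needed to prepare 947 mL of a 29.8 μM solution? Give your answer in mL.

78.8 mL

V₁ = C₂V₂/C₁ = 29.8 × 947 / 358 = 78.8 mL.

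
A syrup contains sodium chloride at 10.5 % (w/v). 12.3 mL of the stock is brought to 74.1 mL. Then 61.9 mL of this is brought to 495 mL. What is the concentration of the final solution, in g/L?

Overall dilution factor = 6.024 × 7.997 = 48.2.
10.5 % (w/v) / 48.2 = 0.218 % (w/v) = 2.18 g/L.

2.18 g/L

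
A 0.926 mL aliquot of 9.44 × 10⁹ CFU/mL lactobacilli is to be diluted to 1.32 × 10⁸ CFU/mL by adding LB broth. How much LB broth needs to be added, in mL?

65.3 mL

V₂ = C₁V₁/C₂ = 9.44 × 10⁹ × 0.926 / 1.32 × 10⁸ = 66.2 mL.
Diluent to add = V₂ − V₁ = 66.2 − 0.926 = 65.3 mL.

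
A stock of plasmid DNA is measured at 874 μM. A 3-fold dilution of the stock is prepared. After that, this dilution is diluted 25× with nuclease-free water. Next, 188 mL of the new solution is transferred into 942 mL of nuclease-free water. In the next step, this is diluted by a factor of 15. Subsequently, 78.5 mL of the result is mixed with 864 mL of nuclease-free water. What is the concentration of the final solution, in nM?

Overall dilution factor = 3 × 25 × 6.011 × 15 × 12.01 = 8.12 × 10⁴.
874 μM / 8.12 × 10⁴ = 0.0108 μM = 10.8 nM.

10.8 nM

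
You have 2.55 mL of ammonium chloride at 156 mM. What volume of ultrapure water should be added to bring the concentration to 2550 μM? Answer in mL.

2550 μM = 2.55 mM.
V₂ = C₁V₁/C₂ = 156 × 2.55 / 2.55 = 156 mL.
Diluent to add = V₂ − V₁ = 156 − 2.55 = 153 mL.

153 mL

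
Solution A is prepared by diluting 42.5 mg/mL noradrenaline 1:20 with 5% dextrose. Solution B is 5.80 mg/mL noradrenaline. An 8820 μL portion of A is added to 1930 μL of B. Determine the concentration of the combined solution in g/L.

C_A = 42.5 mg/mL / 20 = 2.12 mg/mL.
C_mix = (C_A·V_A + C_B·V_B)/(V_A + V_B) = (2.12×8820 + 5.80×1930) / 10750 = 2.78 mg/mL = 2.78 g/L.

2.78 g/L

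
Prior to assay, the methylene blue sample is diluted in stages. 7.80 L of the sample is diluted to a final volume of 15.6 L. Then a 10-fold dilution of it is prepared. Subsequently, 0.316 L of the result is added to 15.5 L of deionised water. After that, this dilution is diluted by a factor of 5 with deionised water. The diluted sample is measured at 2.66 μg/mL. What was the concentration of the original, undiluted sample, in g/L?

Overall dilution factor = 2 × 10 × 50.05 × 5 = 5005.
Original = 2.66 μg/mL × 5005 = 1.33 × 10⁴ μg/mL = 13.3 g/L.

13.3 g/L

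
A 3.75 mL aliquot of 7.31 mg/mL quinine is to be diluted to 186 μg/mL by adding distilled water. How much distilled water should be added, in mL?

186 μg/mL = 0.186 mg/mL.
V₂ = C₁V₁/C₂ = 7.31 × 3.75 / 0.186 = 147 mL.
Diluent to add = V₂ − V₁ = 147 − 3.75 = 144 mL.

144 mL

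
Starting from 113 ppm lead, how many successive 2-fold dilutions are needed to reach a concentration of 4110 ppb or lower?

5

Need 2ⁿ ≥ 27.5, so n ≥ log(27.5)/log(2) = 4.78.
Minimum whole steps: n = 5.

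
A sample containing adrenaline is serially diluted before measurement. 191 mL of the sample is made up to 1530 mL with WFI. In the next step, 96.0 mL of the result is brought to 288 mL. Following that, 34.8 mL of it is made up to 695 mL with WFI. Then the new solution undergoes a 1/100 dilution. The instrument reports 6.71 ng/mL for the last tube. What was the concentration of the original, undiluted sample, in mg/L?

Overall dilution factor = 8.010 × 3 × 19.97 × 100 = 4.80 × 10⁴.
Original = 6.71 ng/mL × 4.80 × 10⁴ = 3.22 × 10⁵ ng/mL = 322 mg/L.

322 mg/L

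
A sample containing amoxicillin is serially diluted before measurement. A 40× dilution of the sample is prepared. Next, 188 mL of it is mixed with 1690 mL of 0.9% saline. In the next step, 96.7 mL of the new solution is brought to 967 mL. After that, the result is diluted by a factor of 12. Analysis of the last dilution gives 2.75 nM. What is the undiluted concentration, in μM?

Overall dilution factor = 40 × 9.989 × 10 × 12 = 4.79 × 10⁴.
Original = 2.75 nM × 4.79 × 10⁴ = 1.32 × 10⁵ nM = 132 μM.

132 μM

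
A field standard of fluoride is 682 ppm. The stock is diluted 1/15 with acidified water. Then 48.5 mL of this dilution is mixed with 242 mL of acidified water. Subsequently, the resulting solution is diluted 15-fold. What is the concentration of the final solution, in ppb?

506 ppb

Overall dilution factor = 15 × 5.990 × 15 = 1348.
682 ppm / 1348 = 0.506 ppm = 506 ppb.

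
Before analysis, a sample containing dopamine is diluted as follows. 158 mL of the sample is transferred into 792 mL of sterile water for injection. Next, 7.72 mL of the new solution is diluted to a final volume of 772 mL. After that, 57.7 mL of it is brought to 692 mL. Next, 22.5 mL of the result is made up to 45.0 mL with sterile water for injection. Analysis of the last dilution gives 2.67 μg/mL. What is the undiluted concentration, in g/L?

Overall dilution factor = 6.013 × 100 × 11.99 × 2 = 1.44 × 10⁴.
Original = 2.67 μg/mL × 1.44 × 10⁴ = 3.85 × 10⁴ μg/mL = 38.5 g/L.

38.5 g/L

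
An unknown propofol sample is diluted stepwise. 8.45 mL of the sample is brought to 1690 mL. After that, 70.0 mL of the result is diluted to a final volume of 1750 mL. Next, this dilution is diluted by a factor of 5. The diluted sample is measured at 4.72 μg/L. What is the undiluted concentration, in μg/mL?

118 μg/mL

Overall dilution factor = 200 × 25 × 5 = 2.50 × 10⁴.
Original = 4.72 μg/L × 2.50 × 10⁴ = 1.18 × 10⁵ μg/L = 118 μg/mL.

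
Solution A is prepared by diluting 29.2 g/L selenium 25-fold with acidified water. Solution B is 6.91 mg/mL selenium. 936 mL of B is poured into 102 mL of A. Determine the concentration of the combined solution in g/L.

6.35 g/L

C_A = 29.2 g/L / 25 = 1.17 g/L.
C_B = 6.91 mg/mL = 6.91 g/L.
C_mix = (C_A·V_A + C_B·V_B)/(V_A + V_B) = (1.17×102 + 6.91×936) / 1038 = 6.35 g/L.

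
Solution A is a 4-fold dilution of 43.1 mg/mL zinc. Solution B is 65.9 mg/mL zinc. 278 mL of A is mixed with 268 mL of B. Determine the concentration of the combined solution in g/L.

37.8 g/L

C_A = 43.1 mg/mL / 4 = 10.8 mg/mL.
C_mix = (C_A·V_A + C_B·V_B)/(V_A + V_B) = (10.8×278 + 65.9×268) / 546.0 = 37.8 mg/mL = 37.8 g/L.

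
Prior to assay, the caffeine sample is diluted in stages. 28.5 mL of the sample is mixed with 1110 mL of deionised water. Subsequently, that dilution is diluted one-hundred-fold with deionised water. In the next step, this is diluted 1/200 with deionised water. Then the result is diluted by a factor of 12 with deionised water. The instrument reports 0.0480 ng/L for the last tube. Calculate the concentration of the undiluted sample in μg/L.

Overall dilution factor = 39.95 × 100 × 200 × 12 = 9.59 × 10⁶.
Original = 0.0480 ng/L × 9.59 × 10⁶ = 4.60 × 10⁵ ng/L = 460 μg/L.

460 μg/L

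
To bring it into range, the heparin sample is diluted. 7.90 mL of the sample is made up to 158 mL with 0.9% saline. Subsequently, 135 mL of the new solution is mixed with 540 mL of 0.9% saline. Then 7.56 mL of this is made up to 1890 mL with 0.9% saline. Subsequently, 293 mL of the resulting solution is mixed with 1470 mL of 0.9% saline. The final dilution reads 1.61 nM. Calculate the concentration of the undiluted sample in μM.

Overall dilution factor = 20 × 5 × 250 × 6.017 = 1.50 × 10⁵.
Original = 1.61 nM × 1.50 × 10⁵ = 2.42 × 10⁵ nM = 242 μM.

242 μM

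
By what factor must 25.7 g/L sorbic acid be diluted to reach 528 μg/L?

4.87 × 10⁴

Factor = C₀/C_target = 25.7 g/L / 528 μg/L = 4.87 × 10⁴.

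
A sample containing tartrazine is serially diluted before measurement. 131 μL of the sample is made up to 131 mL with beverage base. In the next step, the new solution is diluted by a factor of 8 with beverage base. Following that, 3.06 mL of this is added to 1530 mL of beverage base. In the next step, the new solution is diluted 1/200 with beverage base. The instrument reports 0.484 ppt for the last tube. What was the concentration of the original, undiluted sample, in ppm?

Overall dilution factor = 1000 × 8 × 501 × 200 = 8.02 × 10⁸.
Original = 0.484 ppt × 8.02 × 10⁸ = 3.88 × 10⁸ ppt = 388 ppm.

388 ppm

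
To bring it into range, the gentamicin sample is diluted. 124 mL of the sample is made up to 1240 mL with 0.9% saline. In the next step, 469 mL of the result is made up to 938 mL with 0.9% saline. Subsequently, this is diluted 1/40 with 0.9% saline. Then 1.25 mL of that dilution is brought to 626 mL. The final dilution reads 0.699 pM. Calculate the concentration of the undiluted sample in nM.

Overall dilution factor = 10 × 2 × 40 × 500.8 = 4.01 × 10⁵.
Original = 0.699 pM × 4.01 × 10⁵ = 2.80 × 10⁵ pM = 280 nM.

280 nM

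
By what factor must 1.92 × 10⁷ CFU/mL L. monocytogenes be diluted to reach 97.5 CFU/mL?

Factor = C₀/C_target = 1.92 × 10⁷ CFU/mL / 97.5 CFU/mL = 1.97 × 10⁵.

1.97 × 10⁵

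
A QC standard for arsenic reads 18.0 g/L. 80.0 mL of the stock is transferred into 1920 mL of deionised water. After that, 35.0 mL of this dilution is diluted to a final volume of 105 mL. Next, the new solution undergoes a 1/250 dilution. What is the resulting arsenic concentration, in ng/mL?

Overall dilution factor = 25 × 3 × 250 = 1.88 × 10⁴.
18.0 g/L / 1.88 × 10⁴ = 9.60 × 10⁻⁴ g/L = 960 ng/mL.

960 ng/mL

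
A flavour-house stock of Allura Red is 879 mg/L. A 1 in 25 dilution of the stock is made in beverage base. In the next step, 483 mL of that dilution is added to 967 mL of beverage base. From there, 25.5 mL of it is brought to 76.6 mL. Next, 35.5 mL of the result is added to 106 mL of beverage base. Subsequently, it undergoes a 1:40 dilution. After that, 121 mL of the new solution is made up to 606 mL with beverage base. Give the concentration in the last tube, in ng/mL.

4.88 ng/mL

Overall dilution factor = 25 × 3.002 × 3.004 × 3.986 × 40 × 5.008 = 1.80 × 10⁵.
879 mg/L / 1.80 × 10⁵ = 4.88 × 10⁻³ mg/L = 4.88 ng/mL.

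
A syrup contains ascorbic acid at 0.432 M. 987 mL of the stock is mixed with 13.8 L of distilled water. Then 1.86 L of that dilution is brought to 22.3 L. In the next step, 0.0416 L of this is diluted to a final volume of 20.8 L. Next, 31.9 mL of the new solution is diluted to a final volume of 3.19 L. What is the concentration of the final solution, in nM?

48.1 nM

Overall dilution factor = 14.98 × 11.99 × 500 × 100 = 8.98 × 10⁶.
0.432 M / 8.98 × 10⁶ = 4.81 × 10⁻⁸ M = 48.1 nM.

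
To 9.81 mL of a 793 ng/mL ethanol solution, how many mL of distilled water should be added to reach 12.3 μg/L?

623 mL

12.3 μg/L = 12.3 ng/mL.
V₂ = C₁V₁/C₂ = 793 × 9.81 / 12.3 = 632 mL.
Diluent to add = V₂ − V₁ = 632 − 9.81 = 623 mL.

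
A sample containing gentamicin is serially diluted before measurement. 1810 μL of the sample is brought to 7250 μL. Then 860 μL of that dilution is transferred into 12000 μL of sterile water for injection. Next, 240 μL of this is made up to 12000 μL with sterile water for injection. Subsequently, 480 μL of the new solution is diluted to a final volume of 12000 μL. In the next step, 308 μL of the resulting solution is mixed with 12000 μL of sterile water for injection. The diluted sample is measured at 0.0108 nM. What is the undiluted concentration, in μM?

Overall dilution factor = 4.006 × 14.95 × 50 × 25 × 39.96 = 2.99 × 10⁶.
Original = 0.0108 nM × 2.99 × 10⁶ = 3.23 × 10⁴ nM = 32.3 μM.

32.3 μM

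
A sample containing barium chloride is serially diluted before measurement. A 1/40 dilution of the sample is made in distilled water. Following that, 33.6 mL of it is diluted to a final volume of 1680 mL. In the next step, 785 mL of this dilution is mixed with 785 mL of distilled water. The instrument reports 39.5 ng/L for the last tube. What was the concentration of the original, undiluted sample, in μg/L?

Overall dilution factor = 40 × 50 × 2 = 4000.
Original = 39.5 ng/L × 4000 = 1.58 × 10⁵ ng/L = 158 μg/L.

158 μg/L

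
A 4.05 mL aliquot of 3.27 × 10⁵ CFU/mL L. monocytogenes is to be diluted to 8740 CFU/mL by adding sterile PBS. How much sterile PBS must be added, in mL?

V₂ = C₁V₁/C₂ = 3.27 × 10⁵ × 4.05 / 8740 = 152 mL.
Diluent to add = V₂ − V₁ = 152 − 4.05 = 147 mL.

147 mL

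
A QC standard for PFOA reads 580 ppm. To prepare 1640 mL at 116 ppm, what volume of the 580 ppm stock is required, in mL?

V₁ = C₂V₂/C₁ = 116 × 1640 / 580 = 328 mL.

328 mL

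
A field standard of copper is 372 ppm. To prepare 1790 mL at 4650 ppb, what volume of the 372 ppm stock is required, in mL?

22.4 mL

4650 ppb = 4.65 ppm.
V₁ = C₂V₂/C₁ = 4.65 × 1790 / 372 = 22.4 mL.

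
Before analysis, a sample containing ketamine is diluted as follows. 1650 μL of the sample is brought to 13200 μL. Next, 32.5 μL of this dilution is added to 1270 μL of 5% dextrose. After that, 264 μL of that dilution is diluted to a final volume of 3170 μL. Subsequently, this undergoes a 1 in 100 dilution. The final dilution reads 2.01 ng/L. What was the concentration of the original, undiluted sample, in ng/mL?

774 ng/mL

Overall dilution factor = 8 × 40.08 × 12.01 × 100 = 3.85 × 10⁵.
Original = 2.01 ng/L × 3.85 × 10⁵ = 7.74 × 10⁵ ng/L = 774 ng/mL.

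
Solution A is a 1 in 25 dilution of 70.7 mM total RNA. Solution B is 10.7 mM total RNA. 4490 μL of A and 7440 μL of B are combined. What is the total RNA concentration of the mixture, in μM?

C_A = 70.7 mM / 25 = 2.83 mM.
C_mix = (C_A·V_A + C_B·V_B)/(V_A + V_B) = (2.83×4490 + 10.7×7440) / 11930 = 7.74 mM = 7740 μM.

7740 μM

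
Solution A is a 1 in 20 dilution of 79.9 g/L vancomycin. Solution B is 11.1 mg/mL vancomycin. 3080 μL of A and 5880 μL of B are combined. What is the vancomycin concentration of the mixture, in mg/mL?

8.66 mg/mL

C_A = 79.9 g/L / 20 = 4.00 g/L.
C_B = 11.1 mg/mL = 11.1 g/L.
C_mix = (C_A·V_A + C_B·V_B)/(V_A + V_B) = (4.00×3080 + 11.1×5880) / 8960 = 8.66 g/L = 8.66 mg/mL.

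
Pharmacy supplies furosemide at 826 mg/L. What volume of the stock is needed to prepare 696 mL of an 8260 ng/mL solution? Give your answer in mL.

8260 ng/mL = 8.26 mg/L.
V₁ = C₂V₂/C₁ = 8.26 × 696 / 826 = 6.96 mL.

6.96 mL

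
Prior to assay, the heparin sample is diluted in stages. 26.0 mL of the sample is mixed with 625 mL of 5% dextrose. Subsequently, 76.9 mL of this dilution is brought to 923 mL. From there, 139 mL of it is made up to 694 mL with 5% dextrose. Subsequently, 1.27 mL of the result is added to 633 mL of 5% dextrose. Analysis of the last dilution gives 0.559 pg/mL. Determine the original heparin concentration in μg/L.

419 μg/L

Overall dilution factor = 25.04 × 12.00 × 4.993 × 499.4 = 7.49 × 10⁵.
Original = 0.559 pg/mL × 7.49 × 10⁵ = 4.19 × 10⁵ pg/mL = 419 μg/L.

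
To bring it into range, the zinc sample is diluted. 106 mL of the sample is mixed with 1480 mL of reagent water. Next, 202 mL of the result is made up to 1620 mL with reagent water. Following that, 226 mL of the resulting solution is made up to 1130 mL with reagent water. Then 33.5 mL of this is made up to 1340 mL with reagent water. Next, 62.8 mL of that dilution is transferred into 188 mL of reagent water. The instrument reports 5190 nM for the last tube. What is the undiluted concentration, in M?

Overall dilution factor = 14.96 × 8.020 × 5 × 40 × 3.994 = 9.58 × 10⁴.
Original = 5190 nM × 9.58 × 10⁴ = 4.97 × 10⁸ nM = 0.497 M.

0.497 M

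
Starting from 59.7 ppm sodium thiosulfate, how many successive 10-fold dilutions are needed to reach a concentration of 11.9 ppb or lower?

4

Need 10ⁿ ≥ 5017, so n ≥ log(5017)/log(10) = 3.70.
Minimum whole steps: n = 4.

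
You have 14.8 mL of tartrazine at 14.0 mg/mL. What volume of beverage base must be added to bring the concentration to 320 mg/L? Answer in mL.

633 mL

320 mg/L = 0.320 mg/mL.
V₂ = C₁V₁/C₂ = 14.0 × 14.8 / 0.320 = 648 mL.
Diluent to add = V₂ − V₁ = 648 − 14.8 = 633 mL.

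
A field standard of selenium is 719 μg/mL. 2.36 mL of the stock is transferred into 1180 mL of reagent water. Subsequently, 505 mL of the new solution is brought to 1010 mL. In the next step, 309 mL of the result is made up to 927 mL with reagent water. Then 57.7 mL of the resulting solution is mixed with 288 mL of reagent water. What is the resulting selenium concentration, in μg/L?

Overall dilution factor = 501 × 2 × 3 × 5.991 = 1.80 × 10⁴.
719 μg/mL / 1.80 × 10⁴ = 0.0399 μg/mL = 39.9 μg/L.

39.9 μg/L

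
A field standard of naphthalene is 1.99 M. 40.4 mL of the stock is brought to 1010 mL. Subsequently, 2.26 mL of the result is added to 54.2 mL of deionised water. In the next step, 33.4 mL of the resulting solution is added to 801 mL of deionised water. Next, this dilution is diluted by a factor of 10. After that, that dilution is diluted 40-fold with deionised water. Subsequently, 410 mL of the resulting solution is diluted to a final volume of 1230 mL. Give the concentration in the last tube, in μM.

Overall dilution factor = 25 × 24.98 × 24.98 × 10 × 40 × 3 = 1.87 × 10⁷.
1.99 M / 1.87 × 10⁷ = 1.06 × 10⁻⁷ M = 0.106 μM.

0.106 μM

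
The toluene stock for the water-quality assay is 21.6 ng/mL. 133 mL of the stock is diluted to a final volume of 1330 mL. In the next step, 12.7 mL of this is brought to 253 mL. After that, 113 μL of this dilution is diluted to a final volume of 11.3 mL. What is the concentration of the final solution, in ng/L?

1.08 ng/L

Overall dilution factor = 10 × 19.92 × 100 = 1.99 × 10⁴.
21.6 ng/mL / 1.99 × 10⁴ = 1.08 × 10⁻³ ng/mL = 1.08 ng/L.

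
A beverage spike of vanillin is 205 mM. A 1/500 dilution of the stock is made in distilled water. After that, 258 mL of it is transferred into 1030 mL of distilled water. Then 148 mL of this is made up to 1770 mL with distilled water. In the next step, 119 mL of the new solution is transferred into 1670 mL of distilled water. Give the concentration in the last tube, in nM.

457 nM

Overall dilution factor = 500 × 4.992 × 11.96 × 15.03 = 4.49 × 10⁵.
205 mM / 4.49 × 10⁵ = 4.57 × 10⁻⁴ mM = 457 nM.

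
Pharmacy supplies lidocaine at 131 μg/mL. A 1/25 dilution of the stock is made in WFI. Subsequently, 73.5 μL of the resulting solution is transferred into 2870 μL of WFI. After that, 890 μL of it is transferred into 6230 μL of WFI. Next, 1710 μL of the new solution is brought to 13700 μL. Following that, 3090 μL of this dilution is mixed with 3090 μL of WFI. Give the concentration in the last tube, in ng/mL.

1.02 ng/mL

Overall dilution factor = 25 × 40.05 × 8 × 8.012 × 2 = 1.28 × 10⁵.
131 μg/mL / 1.28 × 10⁵ = 1.02 × 10⁻³ μg/mL = 1.02 ng/mL.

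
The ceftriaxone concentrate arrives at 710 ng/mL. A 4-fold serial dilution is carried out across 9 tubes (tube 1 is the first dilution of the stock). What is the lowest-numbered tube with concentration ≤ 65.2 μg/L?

tube 2

Tube n has concentration 710 ng/mL / 4ⁿ.
Need 4ⁿ ≥ 710 ng/mL / 65.2 μg/L = 10.9, so n ≥ 1.72.
First such tube: n = 2.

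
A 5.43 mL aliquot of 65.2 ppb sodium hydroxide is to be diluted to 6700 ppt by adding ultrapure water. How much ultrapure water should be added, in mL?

6700 ppt = 6.70 ppb.
V₂ = C₁V₁/C₂ = 65.2 × 5.43 / 6.70 = 52.8 mL.
Diluent to add = V₂ − V₁ = 52.8 − 5.43 = 47.4 mL.

47.4 mL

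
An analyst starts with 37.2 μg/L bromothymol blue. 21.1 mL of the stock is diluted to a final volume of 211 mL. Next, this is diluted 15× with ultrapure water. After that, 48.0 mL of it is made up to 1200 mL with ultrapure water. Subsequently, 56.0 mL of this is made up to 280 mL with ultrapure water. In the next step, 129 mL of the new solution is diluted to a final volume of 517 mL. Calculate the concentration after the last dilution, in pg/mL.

0.495 pg/mL

Overall dilution factor = 10 × 15 × 25 × 5 × 4.008 = 7.51 × 10⁴.
37.2 μg/L / 7.51 × 10⁴ = 4.95 × 10⁻⁴ μg/L = 0.495 pg/mL.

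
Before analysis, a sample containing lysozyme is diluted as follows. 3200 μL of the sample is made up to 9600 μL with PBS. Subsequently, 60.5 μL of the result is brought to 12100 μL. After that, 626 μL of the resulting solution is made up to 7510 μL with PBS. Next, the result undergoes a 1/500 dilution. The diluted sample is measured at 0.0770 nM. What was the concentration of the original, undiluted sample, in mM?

0.277 mM

Overall dilution factor = 3 × 200 × 12.00 × 500 = 3.60 × 10⁶.
Original = 0.0770 nM × 3.60 × 10⁶ = 2.77 × 10⁵ nM = 0.277 mM.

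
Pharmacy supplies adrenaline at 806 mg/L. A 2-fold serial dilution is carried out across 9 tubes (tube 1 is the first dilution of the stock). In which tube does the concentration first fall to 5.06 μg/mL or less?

tube 8

Tube n has concentration 806 mg/L / 2ⁿ.
Need 2ⁿ ≥ 806 mg/L / 5.06 μg/mL = 159, so n ≥ 7.32.
First such tube: n = 8.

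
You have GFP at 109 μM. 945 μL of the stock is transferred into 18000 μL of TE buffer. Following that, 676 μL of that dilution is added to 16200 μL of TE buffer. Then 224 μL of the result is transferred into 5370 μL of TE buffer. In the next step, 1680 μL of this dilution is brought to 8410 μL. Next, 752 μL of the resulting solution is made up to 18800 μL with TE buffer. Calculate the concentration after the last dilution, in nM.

Overall dilution factor = 20.05 × 24.96 × 24.97 × 5.006 × 25 = 1.56 × 10⁶.
109 μM / 1.56 × 10⁶ = 6.97 × 10⁻⁵ μM = 0.0697 nM.

0.0697 nM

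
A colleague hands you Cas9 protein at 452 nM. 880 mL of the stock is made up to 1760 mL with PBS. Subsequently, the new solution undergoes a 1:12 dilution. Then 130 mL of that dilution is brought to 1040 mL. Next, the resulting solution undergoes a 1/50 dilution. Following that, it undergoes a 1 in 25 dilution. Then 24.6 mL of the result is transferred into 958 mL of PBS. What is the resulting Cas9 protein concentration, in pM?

0.0472 pM

Overall dilution factor = 2 × 12 × 8 × 50 × 25 × 39.94 = 9.59 × 10⁶.
452 nM / 9.59 × 10⁶ = 4.72 × 10⁻⁵ nM = 0.0472 pM.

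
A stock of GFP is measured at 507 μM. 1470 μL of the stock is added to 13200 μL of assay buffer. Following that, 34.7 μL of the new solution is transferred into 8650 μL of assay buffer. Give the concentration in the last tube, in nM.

Overall dilution factor = 9.980 × 250.3 = 2498.
507 μM / 2498 = 0.203 μM = 203 nM.

203 nM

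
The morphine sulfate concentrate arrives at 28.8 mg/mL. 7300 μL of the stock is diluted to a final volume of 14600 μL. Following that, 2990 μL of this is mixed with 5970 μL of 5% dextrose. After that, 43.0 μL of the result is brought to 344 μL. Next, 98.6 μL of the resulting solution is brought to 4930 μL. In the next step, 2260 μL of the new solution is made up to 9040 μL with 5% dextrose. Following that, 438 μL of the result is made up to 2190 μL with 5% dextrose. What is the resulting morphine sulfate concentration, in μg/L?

Overall dilution factor = 2 × 2.997 × 8 × 50 × 4 × 5 = 4.79 × 10⁴.
28.8 mg/mL / 4.79 × 10⁴ = 6.01 × 10⁻⁴ mg/mL = 601 μg/L.

601 μg/L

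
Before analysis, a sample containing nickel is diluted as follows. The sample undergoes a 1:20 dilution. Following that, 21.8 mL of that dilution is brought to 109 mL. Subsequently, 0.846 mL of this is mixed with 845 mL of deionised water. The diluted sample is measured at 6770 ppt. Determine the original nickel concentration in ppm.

Overall dilution factor = 20 × 5 × 999.8 = 10.00 × 10⁴.
Original = 6770 ppt × 10.00 × 10⁴ = 6.77 × 10⁸ ppt = 677 ppm.

677 ppm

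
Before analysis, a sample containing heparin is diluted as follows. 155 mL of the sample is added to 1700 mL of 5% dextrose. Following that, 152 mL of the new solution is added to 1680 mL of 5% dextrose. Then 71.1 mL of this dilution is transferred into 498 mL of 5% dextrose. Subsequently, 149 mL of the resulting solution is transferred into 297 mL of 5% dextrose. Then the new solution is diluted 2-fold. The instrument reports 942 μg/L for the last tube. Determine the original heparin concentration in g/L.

Overall dilution factor = 11.97 × 12.05 × 8.004 × 2.993 × 2 = 6912.
Original = 942 μg/L × 6912 = 6.51 × 10⁶ μg/L = 6.51 g/L.

6.51 g/L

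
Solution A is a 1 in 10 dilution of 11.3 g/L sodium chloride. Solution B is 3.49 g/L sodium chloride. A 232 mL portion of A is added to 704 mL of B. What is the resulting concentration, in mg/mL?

C_A = 11.3 g/L / 10 = 1.13 g/L.
C_mix = (C_A·V_A + C_B·V_B)/(V_A + V_B) = (1.13×232 + 3.49×704) / 936.0 = 2.91 g/L = 2.91 mg/mL.

2.91 mg/mL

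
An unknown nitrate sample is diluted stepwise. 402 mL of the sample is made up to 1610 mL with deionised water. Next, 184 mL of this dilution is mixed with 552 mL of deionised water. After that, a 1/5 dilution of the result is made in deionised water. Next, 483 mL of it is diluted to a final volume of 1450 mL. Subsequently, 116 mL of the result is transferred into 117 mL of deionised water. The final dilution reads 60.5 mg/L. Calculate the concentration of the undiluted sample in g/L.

Overall dilution factor = 4.005 × 4 × 5 × 3.002 × 2.009 = 483.
Original = 60.5 mg/L × 483 = 2.92 × 10⁴ mg/L = 29.2 g/L.

29.2 g/L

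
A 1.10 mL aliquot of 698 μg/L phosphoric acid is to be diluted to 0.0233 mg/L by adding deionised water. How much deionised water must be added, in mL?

31.9 mL

0.0233 mg/L = 23.3 μg/L.
V₂ = C₁V₁/C₂ = 698 × 1.10 / 23.3 = 33.0 mL.
Diluent to add = V₂ − V₁ = 33.0 − 1.10 = 31.9 mL.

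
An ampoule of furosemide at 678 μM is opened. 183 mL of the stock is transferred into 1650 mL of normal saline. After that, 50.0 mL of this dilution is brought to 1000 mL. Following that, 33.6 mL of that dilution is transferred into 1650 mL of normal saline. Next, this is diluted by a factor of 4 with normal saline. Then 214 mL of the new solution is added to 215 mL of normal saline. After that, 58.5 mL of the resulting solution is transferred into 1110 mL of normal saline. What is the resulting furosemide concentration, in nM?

0.422 nM

Overall dilution factor = 10.02 × 20 × 50.11 × 4 × 2.005 × 19.97 = 1.61 × 10⁶.
678 μM / 1.61 × 10⁶ = 4.22 × 10⁻⁴ μM = 0.422 nM.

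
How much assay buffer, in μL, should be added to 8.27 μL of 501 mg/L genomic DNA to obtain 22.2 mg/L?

V₂ = C₁V₁/C₂ = 501 × 8.27 / 22.2 = 187 μL.
Diluent to add = V₂ − V₁ = 187 − 8.27 = 178 μL.

178 μL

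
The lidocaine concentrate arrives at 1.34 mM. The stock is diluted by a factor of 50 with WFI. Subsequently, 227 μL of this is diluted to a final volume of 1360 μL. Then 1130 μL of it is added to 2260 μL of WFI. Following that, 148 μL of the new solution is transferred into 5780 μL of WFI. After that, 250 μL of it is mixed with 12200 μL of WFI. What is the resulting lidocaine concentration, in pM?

748 pM

Overall dilution factor = 50 × 5.991 × 3 × 40.05 × 49.80 = 1.79 × 10⁶.
1.34 mM / 1.79 × 10⁶ = 7.48 × 10⁻⁷ mM = 748 pM.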